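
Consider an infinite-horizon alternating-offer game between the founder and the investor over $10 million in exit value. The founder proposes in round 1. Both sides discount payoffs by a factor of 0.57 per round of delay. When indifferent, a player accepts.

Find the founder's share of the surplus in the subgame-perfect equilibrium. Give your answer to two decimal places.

6.37

In a stationary SPE each proposer offers the other exactly their discounted continuation value.
If the founder keeps x when proposing and the investor keeps y when proposing, then x = 10 − 0.57y and y = 10 − 0.57x.
Solving: x = 10(1 − 0.57) / (1 − 0.57·0.57) = 4.3 / 0.6751 ≈ 6.3694.
The investor gets 10 − 6.3694 ≈ 3.6306.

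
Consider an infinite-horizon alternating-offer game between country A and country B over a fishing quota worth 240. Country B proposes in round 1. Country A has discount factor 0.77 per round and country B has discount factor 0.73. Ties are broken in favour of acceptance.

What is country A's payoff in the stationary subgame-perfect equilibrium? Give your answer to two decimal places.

113.94

In a stationary SPE each proposer offers the other exactly their discounted continuation value.
If country B keeps x when proposing and country A keeps y when proposing, then x = 240 − 0.77y and y = 240 − 0.73x.
Solving: x = 240(1 − 0.77) / (1 − 0.73·0.77) = 55.2 / 0.4379 ≈ 126.0562.
Country A gets 240 − 126.0562 ≈ 113.9438.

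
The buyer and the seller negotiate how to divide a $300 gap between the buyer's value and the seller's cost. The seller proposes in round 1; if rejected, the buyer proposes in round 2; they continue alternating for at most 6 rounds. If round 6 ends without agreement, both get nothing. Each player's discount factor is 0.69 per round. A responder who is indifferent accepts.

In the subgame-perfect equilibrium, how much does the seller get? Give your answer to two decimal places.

Work backward from the last round.
Round 6 (the buyer proposes): the seller will accept anything ≥ 0, so the buyer offers 0 and keeps 300.
Round 5 (the seller proposes): the buyer can get 300 next round, worth 0.69 × 300 = 207 now; the seller offers that and keeps 93.
Round 4 (the buyer proposes): the seller can get 93 next round, worth 0.69 × 93 = 64.17 now, so the buyer offers 64.17, keeping 235.83.
Round 3 (the seller proposes): the buyer can get 235.83 next round, worth 0.69 × 235.83 = 162.7227 now, so the seller offers 162.7227, keeping 137.2773.
Round 2 (the buyer proposes): the seller can get 137.2773 next round, worth 0.69 × 137.2773 = 94.721337 now, so the buyer offers 94.721337, keeping 205.278663.
Round 1 (the seller proposes): the buyer can get 205.278663 next round, worth 0.69 × 205.278663 = 141.64227747 now; the seller offers that and keeps 158.35772253.

158.36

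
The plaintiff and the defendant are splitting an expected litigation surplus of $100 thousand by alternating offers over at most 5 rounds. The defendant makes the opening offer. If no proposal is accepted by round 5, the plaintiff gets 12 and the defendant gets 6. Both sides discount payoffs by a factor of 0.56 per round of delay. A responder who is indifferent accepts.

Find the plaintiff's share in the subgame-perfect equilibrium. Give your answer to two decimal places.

33.55

Round 5 (the defendant proposes): the plaintiff gets 12 if talks fail, so the defendant offers 12 and keeps 88.
Round 4 (the plaintiff proposes): the defendant can get 88 next round, worth 0.56 × 88 = 49.28 now, so the plaintiff offers 49.28, keeping 50.72.
Round 3 (the defendant proposes): the plaintiff can get 50.72 next round, worth 0.56 × 50.72 = 28.4032 now, so the defendant offers 28.4032, keeping 71.5968.
Round 2 (the plaintiff proposes): the defendant can get 71.5968 next round, worth 0.56 × 71.5968 = 40.094208 now; the plaintiff offers that and keeps 59.905792.
Round 1 (the defendant proposes): the plaintiff can get 59.905792 next round, worth 0.56 × 59.905792 = 33.54724352 now. The defendant offers 33.54724352 and keeps 100 − 33.54724352 = 66.45275648.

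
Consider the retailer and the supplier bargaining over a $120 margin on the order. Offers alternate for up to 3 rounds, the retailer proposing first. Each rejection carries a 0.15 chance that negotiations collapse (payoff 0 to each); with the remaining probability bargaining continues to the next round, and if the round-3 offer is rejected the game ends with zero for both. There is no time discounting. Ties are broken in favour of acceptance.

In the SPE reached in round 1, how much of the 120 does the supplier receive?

15.3

Round 3 (the retailer proposes): the supplier will accept anything ≥ 0, so the retailer offers 0 and keeps 120.
Round 2 (the supplier proposes): rejecting gives the retailer an expected 0.85 × 120 = 102. The supplier offers 102 and keeps 120 − 102 = 18.
Round 1 (the retailer proposes): rejecting gives the supplier an expected 0.85 × 18 = 15.3; the retailer offers that and keeps 104.7.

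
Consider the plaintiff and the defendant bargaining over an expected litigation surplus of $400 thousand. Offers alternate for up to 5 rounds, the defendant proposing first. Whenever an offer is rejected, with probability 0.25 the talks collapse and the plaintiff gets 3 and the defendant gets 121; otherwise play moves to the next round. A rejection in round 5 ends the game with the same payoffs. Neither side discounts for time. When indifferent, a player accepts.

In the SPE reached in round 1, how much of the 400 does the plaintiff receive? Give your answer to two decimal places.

By backward induction:
Round 5 (the defendant proposes): the plaintiff gets 3 if talks fail, so the defendant offers 3 and keeps 397.
Round 4 (the plaintiff proposes): rejecting gives the defendant an expected 0.75 × 397 + 0.25 × 121 = 328, so the plaintiff offers 328, keeping 72.
Round 3 (the defendant proposes): rejecting gives the plaintiff an expected 0.75 × 72 + 0.25 × 3 = 54.75. The defendant offers 54.75 and keeps 400 − 54.75 = 345.25.
Round 2 (the plaintiff proposes): rejecting gives the defendant an expected 0.75 × 345.25 + 0.25 × 121 = 289.1875; the plaintiff offers that and keeps 110.8125.
Round 1 (the defendant proposes): rejecting gives the plaintiff an expected 0.75 × 110.8125 + 0.25 × 3 = 83.859375; the defendant offers that and keeps 316.140625.

83.86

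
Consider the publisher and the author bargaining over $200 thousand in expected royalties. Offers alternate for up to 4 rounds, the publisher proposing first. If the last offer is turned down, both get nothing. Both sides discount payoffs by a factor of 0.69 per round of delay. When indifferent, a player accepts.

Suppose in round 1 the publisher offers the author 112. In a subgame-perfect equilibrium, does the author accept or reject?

Round 4 (the author proposes): rejection yields 0 for the publisher; the author offers 0 and keeps 200.
Round 3 (the publisher proposes): the author can get 200 next round, worth 0.69 × 200 = 138 now. The publisher offers 138 and keeps 200 − 138 = 62.
Round 2 (the author proposes): the publisher can get 62 next round, worth 0.69 × 62 = 42.78 now, so the author offers 42.78, keeping 157.22.
So by rejecting in round 1, the author gets 157.22 next round, worth 0.69 × 157.22 = 108.4818 now.
Offer 112 ≥ 108.4818, so the author accepts.

Accept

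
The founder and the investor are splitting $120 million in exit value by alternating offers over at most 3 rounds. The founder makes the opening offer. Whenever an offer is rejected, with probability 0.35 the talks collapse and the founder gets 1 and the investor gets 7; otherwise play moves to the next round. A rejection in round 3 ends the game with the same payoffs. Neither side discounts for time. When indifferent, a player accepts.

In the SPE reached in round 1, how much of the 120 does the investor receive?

Round 3 (the founder proposes): the investor gets 7 if talks fail, so the founder offers 7 and keeps 113.
Round 2 (the investor proposes): rejecting gives the founder an expected 0.65 × 113 + 0.35 × 1 = 73.8; the investor offers that and keeps 46.2.
Round 1 (the founder proposes): rejecting gives the investor an expected 0.65 × 46.2 + 0.35 × 7 = 32.48. The founder offers 32.48 and keeps 120 − 32.48 = 87.52.

32.48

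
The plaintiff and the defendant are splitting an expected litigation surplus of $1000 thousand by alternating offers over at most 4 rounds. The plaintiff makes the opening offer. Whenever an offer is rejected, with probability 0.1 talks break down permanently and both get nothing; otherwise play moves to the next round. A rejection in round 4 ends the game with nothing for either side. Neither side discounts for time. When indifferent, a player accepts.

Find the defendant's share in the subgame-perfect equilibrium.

Round 4 (the defendant proposes): rejection yields 0 for the plaintiff; the defendant offers 0 and keeps 1000.
Round 3 (the plaintiff proposes): rejecting gives the defendant an expected 0.9 × 1000 = 900; the plaintiff offers that and keeps 100.
Round 2 (the defendant proposes): rejecting gives the plaintiff an expected 0.9 × 100 = 90. The defendant offers 90 and keeps 1000 − 90 = 910.
Round 1 (the plaintiff proposes): rejecting gives the defendant an expected 0.9 × 910 = 819; the plaintiff offers that and keeps 181.

819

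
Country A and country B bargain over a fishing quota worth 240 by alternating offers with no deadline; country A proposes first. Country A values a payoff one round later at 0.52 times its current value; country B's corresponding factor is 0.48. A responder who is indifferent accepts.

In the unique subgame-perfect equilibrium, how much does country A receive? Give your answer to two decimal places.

166.31

When country A proposes, country B accepts any offer worth at least 0.48 times what country B would get by proposing next round; and vice versa.
This gives x = 240 − 0.48y and y = 240 − 0.52x, where x and y are each side's share when it proposes.
Hence (1 − 0.48·0.52)x = 240(1 − 0.48), i.e. 0.7504·x = 124.8.
x ≈ 166.3113; country B's share is 240 − x ≈ 73.6887.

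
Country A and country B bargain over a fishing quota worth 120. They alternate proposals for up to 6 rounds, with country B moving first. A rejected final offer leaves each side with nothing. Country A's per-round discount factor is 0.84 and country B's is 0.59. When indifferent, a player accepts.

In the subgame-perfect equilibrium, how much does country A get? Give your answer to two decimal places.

86.57

Round 6 (country A proposes): rejection yields 0 for country B; country A offers 0 and keeps 120.
Round 5 (country B proposes): country A can get 120 next round, worth 0.84 × 120 = 100.8 now, so country B offers 100.8, keeping 19.2.
Round 4 (country A proposes): country B can get 19.2 next round, worth 0.59 × 19.2 = 11.328 now. Country A offers 11.328 and keeps 120 − 11.328 = 108.672.
Round 3 (country B proposes): country A can get 108.672 next round, worth 0.84 × 108.672 = 91.28448 now. Country B offers 91.28448 and keeps 120 − 91.28448 = 28.71552.
Round 2 (country A proposes): country B can get 28.71552 next round, worth 0.59 × 28.71552 = 16.9421568 now; country A offers that and keeps 103.0578432.
Round 1 (country B proposes): country A can get 103.0578432 next round, worth 0.84 × 103.0578432 = 86.568588288 now, so country B offers 86.568588288, keeping 33.431411712.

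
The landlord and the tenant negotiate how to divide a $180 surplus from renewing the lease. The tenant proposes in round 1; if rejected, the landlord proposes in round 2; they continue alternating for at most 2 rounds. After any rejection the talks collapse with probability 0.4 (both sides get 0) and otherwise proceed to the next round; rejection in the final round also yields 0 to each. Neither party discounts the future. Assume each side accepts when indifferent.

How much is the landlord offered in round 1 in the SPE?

108

By backward induction:
Round 2 (the landlord proposes): rejection yields 0 for the tenant; the landlord offers 0 and keeps 180.
Round 1 (the tenant proposes): rejecting gives the landlord an expected 0.6 × 180 = 108, so the tenant offers 108, keeping 72.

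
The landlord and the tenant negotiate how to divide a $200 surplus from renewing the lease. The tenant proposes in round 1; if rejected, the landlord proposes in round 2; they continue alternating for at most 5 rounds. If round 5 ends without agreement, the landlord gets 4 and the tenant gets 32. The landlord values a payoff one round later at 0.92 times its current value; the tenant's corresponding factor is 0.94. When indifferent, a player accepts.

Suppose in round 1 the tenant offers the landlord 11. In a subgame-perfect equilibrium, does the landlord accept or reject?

Work out the landlord's continuation value if the offer is rejected.
Round 5 (the tenant proposes): the landlord gets 4 if talks fail, so the tenant offers 4 and keeps 196.
Round 4 (the landlord proposes): the tenant can get 196 next round, worth 0.94 × 196 = 184.24 now; the landlord offers that and keeps 15.76.
Round 3 (the tenant proposes): the landlord can get 15.76 next round, worth 0.92 × 15.76 = 14.4992 now. The tenant offers 14.4992 and keeps 200 − 14.4992 = 185.5008.
Round 2 (the landlord proposes): the tenant can get 185.5008 next round, worth 0.94 × 185.5008 = 174.370752 now, so the landlord offers 174.370752, keeping 25.629248.
So by rejecting in round 1, the landlord gets 25.629248 next round, worth 0.92 × 25.629248 = 23.57890816 now.
Offer 11 < 23.57890816, so the landlord rejects.

Reject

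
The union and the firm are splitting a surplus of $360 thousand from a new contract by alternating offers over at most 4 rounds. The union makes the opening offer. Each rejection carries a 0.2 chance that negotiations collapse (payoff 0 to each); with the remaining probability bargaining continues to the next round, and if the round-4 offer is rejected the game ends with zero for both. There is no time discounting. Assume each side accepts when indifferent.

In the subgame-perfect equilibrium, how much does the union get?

118.08

By backward induction:
Round 4 (the firm proposes): the union will accept anything ≥ 0, so the firm offers 0 and keeps 360.
Round 3 (the union proposes): rejecting gives the firm an expected 0.8 × 360 = 288; the union offers that and keeps 72.
Round 2 (the firm proposes): rejecting gives the union an expected 0.8 × 72 = 57.6, so the firm offers 57.6, keeping 302.4.
Round 1 (the union proposes): rejecting gives the firm an expected 0.8 × 302.4 = 241.92; the union offers that and keeps 118.08.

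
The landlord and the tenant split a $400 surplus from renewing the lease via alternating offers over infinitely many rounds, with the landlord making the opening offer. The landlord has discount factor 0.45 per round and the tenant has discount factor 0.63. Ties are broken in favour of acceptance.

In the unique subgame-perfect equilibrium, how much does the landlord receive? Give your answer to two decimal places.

206.56

When the landlord proposes, the tenant accepts any offer worth at least 0.63 times what the tenant would get by proposing next round; and vice versa.
This gives x = 400 − 0.63y and y = 400 − 0.45x, where x and y are each side's share when it proposes.
Hence (1 − 0.63·0.45)x = 400(1 − 0.63), i.e. 0.7165·x = 148.
x ≈ 206.5597; the tenant's share is 400 − x ≈ 193.4403.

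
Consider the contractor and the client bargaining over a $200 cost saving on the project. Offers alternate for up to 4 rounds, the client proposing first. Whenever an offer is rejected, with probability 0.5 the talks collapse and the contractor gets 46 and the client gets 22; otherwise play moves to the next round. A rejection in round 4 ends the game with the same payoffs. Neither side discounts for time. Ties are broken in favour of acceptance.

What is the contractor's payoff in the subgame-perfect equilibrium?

Round 4 (the contractor proposes): the client gets 22 if talks fail, so the contractor offers 22 and keeps 178.
Round 3 (the client proposes): rejecting gives the contractor an expected 0.5 × 178 + 0.5 × 46 = 112. The client offers 112 and keeps 200 − 112 = 88.
Round 2 (the contractor proposes): rejecting gives the client an expected 0.5 × 88 + 0.5 × 22 = 55, so the contractor offers 55, keeping 145.
Round 1 (the client proposes): rejecting gives the contractor an expected 0.5 × 145 + 0.5 × 46 = 95.5; the client offers that and keeps 104.5.

95.5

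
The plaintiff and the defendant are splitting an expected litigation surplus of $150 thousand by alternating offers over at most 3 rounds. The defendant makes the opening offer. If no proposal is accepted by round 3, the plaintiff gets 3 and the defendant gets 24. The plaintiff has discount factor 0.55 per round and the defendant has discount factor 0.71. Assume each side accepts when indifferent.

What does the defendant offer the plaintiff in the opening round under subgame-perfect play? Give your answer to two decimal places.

Round 3 (the defendant proposes): the plaintiff gets 3 if talks fail, so the defendant offers 3 and keeps 147.
Round 2 (the plaintiff proposes): the defendant can get 147 next round, worth 0.71 × 147 = 104.37 now, so the plaintiff offers 104.37, keeping 45.63.
Round 1 (the defendant proposes): the plaintiff can get 45.63 next round, worth 0.55 × 45.63 = 25.0965 now; the defendant offers that and keeps 124.9035.

25.10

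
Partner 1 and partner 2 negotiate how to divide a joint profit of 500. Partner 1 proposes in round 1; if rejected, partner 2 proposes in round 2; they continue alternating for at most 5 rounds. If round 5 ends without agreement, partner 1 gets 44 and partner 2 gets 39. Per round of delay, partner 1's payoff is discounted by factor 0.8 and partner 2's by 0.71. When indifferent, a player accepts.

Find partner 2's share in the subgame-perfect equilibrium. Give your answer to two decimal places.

Round 5 (partner 1 proposes): partner 2 gets 39 if talks fail, so partner 1 offers 39 and keeps 461.
Round 4 (partner 2 proposes): partner 1 can get 461 next round, worth 0.8 × 461 = 368.8 now; partner 2 offers that and keeps 131.2.
Round 3 (partner 1 proposes): partner 2 can get 131.2 next round, worth 0.71 × 131.2 = 93.152 now, so partner 1 offers 93.152, keeping 406.848.
Round 2 (partner 2 proposes): partner 1 can get 406.848 next round, worth 0.8 × 406.848 = 325.4784 now, so partner 2 offers 325.4784, keeping 174.5216.
Round 1 (partner 1 proposes): partner 2 can get 174.5216 next round, worth 0.71 × 174.5216 = 123.910336 now; partner 1 offers that and keeps 376.089664.

123.91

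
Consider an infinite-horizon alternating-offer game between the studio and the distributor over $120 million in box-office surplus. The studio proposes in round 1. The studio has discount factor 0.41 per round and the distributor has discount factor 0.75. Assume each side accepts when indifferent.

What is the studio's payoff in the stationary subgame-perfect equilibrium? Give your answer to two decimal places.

43.32

Let x be the studio's share when the studio proposes and y be the distributor's share when the distributor proposes.
The distributor accepts iff offered ≥ 0.75·y, so x = 120 − 0.75y. Symmetrically y = 120 − 0.41x.
Substituting: x = 120 − 0.75(120 − 0.41x), giving x(1 − 0.41·0.75) = 120(1 − 0.75).
So x = 120 × 0.25 / 0.6925 ≈ 43.3213, and the distributor receives 120 − x ≈ 76.6787.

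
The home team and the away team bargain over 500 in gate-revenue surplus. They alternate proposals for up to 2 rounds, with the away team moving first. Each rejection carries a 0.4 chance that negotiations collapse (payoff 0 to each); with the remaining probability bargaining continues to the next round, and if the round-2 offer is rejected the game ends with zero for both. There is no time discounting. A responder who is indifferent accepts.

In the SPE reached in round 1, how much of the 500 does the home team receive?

300

By backward induction:
Round 2 (the home team proposes): the away team will accept anything ≥ 0, so the home team offers 0 and keeps 500.
Round 1 (the away team proposes): rejecting gives the home team an expected 0.6 × 500 = 300, so the away team offers 300, keeping 200.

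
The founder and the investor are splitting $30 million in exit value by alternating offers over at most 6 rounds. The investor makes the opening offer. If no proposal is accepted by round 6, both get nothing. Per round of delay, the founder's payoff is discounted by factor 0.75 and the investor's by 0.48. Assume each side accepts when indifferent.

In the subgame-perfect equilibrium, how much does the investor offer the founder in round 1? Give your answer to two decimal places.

18.83

By backward induction:
Round 6 (the founder proposes): rejection yields 0 for the investor; the founder offers 0 and keeps 30.
Round 5 (the investor proposes): the founder can get 30 next round, worth 0.75 × 30 = 22.5 now, so the investor offers 22.5, keeping 7.5.
Round 4 (the founder proposes): the investor can get 7.5 next round, worth 0.48 × 7.5 = 3.6 now, so the founder offers 3.6, keeping 26.4.
Round 3 (the investor proposes): the founder can get 26.4 next round, worth 0.75 × 26.4 = 19.8 now, so the investor offers 19.8, keeping 10.2.
Round 2 (the founder proposes): the investor can get 10.2 next round, worth 0.48 × 10.2 = 4.896 now, so the founder offers 4.896, keeping 25.104.
Round 1 (the investor proposes): the founder can get 25.104 next round, worth 0.75 × 25.104 = 18.828 now; the investor offers that and keeps 11.172.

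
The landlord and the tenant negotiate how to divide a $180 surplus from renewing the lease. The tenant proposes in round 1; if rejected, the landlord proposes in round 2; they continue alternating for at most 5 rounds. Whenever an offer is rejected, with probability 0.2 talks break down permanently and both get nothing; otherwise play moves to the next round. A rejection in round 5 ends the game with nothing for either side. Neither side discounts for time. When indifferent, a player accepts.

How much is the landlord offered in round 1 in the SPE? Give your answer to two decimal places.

By backward induction:
Round 5 (the tenant proposes): the landlord will accept anything ≥ 0, so the tenant offers 0 and keeps 180.
Round 4 (the landlord proposes): rejecting gives the tenant an expected 0.8 × 180 = 144, so the landlord offers 144, keeping 36.
Round 3 (the tenant proposes): rejecting gives the landlord an expected 0.8 × 36 = 28.8. The tenant offers 28.8 and keeps 180 − 28.8 = 151.2.
Round 2 (the landlord proposes): rejecting gives the tenant an expected 0.8 × 151.2 = 120.96. The landlord offers 120.96 and keeps 180 − 120.96 = 59.04.
Round 1 (the tenant proposes): rejecting gives the landlord an expected 0.8 × 59.04 = 47.232, so the tenant offers 47.232, keeping 132.768.

47.23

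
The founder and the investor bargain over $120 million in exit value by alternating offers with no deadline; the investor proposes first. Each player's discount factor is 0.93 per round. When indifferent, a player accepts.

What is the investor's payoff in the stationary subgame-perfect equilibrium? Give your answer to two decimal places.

Let x be the investor's share when the investor proposes and y be the founder's share when the founder proposes.
The founder accepts iff offered ≥ 0.93·y, so x = 120 − 0.93y. Symmetrically y = 120 − 0.93x.
Substituting: x = 120 − 0.93(120 − 0.93x), giving x(1 − 0.93·0.93) = 120(1 − 0.93).
So x = 120 × 0.07 / 0.1351 ≈ 62.1762, and the founder receives 120 − x ≈ 57.8238.

62.18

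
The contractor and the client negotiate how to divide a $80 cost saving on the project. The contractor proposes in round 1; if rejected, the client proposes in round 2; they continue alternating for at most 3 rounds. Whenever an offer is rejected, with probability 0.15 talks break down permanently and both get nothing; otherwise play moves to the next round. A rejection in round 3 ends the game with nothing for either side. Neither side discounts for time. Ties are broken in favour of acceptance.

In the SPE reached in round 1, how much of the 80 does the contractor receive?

69.8

Round 3 (the contractor proposes): rejection yields 0 for the client; the contractor offers 0 and keeps 80.
Round 2 (the client proposes): rejecting gives the contractor an expected 0.85 × 80 = 68, so the client offers 68, keeping 12.
Round 1 (the contractor proposes): rejecting gives the client an expected 0.85 × 12 = 10.2, so the contractor offers 10.2, keeping 69.8.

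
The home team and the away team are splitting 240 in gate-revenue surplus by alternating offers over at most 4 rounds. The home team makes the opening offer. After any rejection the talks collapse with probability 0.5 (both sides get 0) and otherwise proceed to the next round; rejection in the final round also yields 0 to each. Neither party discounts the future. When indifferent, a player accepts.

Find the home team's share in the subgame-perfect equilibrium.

Round 4 (the away team proposes): rejection yields 0 for the home team; the away team offers 0 and keeps 240.
Round 3 (the home team proposes): rejecting gives the away team an expected 0.5 × 240 = 120. The home team offers 120 and keeps 240 − 120 = 120.
Round 2 (the away team proposes): rejecting gives the home team an expected 0.5 × 120 = 60; the away team offers that and keeps 180.
Round 1 (the home team proposes): rejecting gives the away team an expected 0.5 × 180 = 90, so the home team offers 90, keeping 150.

150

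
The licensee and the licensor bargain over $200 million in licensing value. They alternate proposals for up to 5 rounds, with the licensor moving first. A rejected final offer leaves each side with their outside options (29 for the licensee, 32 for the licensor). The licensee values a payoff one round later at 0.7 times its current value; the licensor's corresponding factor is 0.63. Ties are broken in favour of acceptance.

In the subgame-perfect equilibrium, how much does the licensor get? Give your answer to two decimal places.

By backward induction:
Round 5 (the licensor proposes): the licensee gets 29 if talks fail, so the licensor offers 29 and keeps 171.
Round 4 (the licensee proposes): the licensor can get 171 next round, worth 0.63 × 171 = 107.73 now, so the licensee offers 107.73, keeping 92.27.
Round 3 (the licensor proposes): the licensee can get 92.27 next round, worth 0.7 × 92.27 = 64.589 now; the licensor offers that and keeps 135.411.
Round 2 (the licensee proposes): the licensor can get 135.411 next round, worth 0.63 × 135.411 = 85.30893 now. The licensee offers 85.30893 and keeps 200 − 85.30893 = 114.69107.
Round 1 (the licensor proposes): the licensee can get 114.69107 next round, worth 0.7 × 114.69107 = 80.283749 now; the licensor offers that and keeps 119.716251.

119.72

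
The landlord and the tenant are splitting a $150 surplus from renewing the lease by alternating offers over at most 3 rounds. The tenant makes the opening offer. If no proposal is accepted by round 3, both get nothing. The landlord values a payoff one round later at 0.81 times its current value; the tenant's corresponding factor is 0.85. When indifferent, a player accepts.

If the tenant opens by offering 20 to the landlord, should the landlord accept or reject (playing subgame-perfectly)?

Round 3 (the tenant proposes): rejection yields 0 for the landlord; the tenant offers 0 and keeps 150.
Round 2 (the landlord proposes): the tenant can get 150 next round, worth 0.85 × 150 = 127.5 now; the landlord offers that and keeps 22.5.
So by rejecting in round 1, the landlord gets 22.5 next round, worth 0.81 × 22.5 = 18.225 now.
Offer 20 ≥ 18.225, so the landlord accepts.

Accept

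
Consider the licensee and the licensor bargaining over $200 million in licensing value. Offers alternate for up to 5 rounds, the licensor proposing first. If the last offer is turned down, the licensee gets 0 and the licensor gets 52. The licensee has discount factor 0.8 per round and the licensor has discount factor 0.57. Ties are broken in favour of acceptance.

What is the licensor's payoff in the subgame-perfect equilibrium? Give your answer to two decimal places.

99.83

Round 5 (the licensor proposes): the licensee will accept anything ≥ 0, so the licensor offers 0 and keeps 200.
Round 4 (the licensee proposes): the licensor can get 200 next round, worth 0.57 × 200 = 114 now, so the licensee offers 114, keeping 86.
Round 3 (the licensor proposes): the licensee can get 86 next round, worth 0.8 × 86 = 68.8 now. The licensor offers 68.8 and keeps 200 − 68.8 = 131.2.
Round 2 (the licensee proposes): the licensor can get 131.2 next round, worth 0.57 × 131.2 = 74.784 now, so the licensee offers 74.784, keeping 125.216.
Round 1 (the licensor proposes): the licensee can get 125.216 next round, worth 0.8 × 125.216 = 100.1728 now; the licensor offers that and keeps 99.8272.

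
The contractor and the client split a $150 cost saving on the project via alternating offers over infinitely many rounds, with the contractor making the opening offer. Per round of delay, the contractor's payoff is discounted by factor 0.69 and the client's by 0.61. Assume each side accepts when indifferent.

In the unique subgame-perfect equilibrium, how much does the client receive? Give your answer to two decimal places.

When the contractor proposes, the client accepts any offer worth at least 0.61 times what the client would get by proposing next round; and vice versa.
This gives x = 150 − 0.61y and y = 150 − 0.69x, where x and y are each side's share when it proposes.
Hence (1 − 0.61·0.69)x = 150(1 − 0.61), i.e. 0.5791·x = 58.5.
x ≈ 101.0188; the client's share is 150 − x ≈ 48.9812.

48.98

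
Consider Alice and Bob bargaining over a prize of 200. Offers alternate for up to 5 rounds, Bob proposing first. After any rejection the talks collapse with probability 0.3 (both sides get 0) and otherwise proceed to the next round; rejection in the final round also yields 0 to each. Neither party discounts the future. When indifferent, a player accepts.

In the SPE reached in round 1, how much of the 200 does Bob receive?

Round 5 (Bob proposes): rejection yields 0 for Alice; Bob offers 0 and keeps 200.
Round 4 (Alice proposes): rejecting gives Bob an expected 0.7 × 200 = 140. Alice offers 140 and keeps 200 − 140 = 60.
Round 3 (Bob proposes): rejecting gives Alice an expected 0.7 × 60 = 42. Bob offers 42 and keeps 200 − 42 = 158.
Round 2 (Alice proposes): rejecting gives Bob an expected 0.7 × 158 = 110.6; Alice offers that and keeps 89.4.
Round 1 (Bob proposes): rejecting gives Alice an expected 0.7 × 89.4 = 62.58; Bob offers that and keeps 137.42.

137.42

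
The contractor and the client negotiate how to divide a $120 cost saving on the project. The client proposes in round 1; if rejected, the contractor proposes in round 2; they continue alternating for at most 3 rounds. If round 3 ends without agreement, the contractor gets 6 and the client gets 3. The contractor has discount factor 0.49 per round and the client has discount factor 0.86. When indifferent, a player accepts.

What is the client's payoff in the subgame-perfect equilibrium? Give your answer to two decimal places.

Round 3 (the client proposes): the contractor gets 6 if talks fail, so the client offers 6 and keeps 114.
Round 2 (the contractor proposes): the client can get 114 next round, worth 0.86 × 114 = 98.04 now. The contractor offers 98.04 and keeps 120 − 98.04 = 21.96.
Round 1 (the client proposes): the contractor can get 21.96 next round, worth 0.49 × 21.96 = 10.7604 now; the client offers that and keeps 109.2396.

109.24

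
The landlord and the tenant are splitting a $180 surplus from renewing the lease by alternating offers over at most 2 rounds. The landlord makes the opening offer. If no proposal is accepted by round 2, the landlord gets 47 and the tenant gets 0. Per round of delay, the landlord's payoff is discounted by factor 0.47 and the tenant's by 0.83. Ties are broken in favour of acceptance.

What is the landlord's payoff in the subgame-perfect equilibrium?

69.61

Round 2 (the tenant proposes): the landlord gets 47 if talks fail, so the tenant offers 47 and keeps 133.
Round 1 (the landlord proposes): the tenant can get 133 next round, worth 0.83 × 133 = 110.39 now. The landlord offers 110.39 and keeps 180 − 110.39 = 69.61.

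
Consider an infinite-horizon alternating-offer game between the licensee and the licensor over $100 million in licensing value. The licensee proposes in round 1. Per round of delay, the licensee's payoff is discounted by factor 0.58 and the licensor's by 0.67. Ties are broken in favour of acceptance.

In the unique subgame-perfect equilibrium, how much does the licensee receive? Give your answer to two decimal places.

Let x be the licensee's share when the licensee proposes and y be the licensor's share when the licensor proposes.
The licensor accepts iff offered ≥ 0.67·y, so x = 100 − 0.67y. Symmetrically y = 100 − 0.58x.
Substituting: x = 100 − 0.67(100 − 0.58x), giving x(1 − 0.58·0.67) = 100(1 − 0.67).
So x = 100 × 0.33 / 0.6114 ≈ 53.9745, and the licensor receives 100 − x ≈ 46.0255.

53.97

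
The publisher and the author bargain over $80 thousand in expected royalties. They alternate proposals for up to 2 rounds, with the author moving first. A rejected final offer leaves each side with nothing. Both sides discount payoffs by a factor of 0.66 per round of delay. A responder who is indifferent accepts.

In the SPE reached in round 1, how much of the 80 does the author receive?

27.2

Round 2 (the publisher proposes): rejection yields 0 for the author; the publisher offers 0 and keeps 80.
Round 1 (the author proposes): the publisher can get 80 next round, worth 0.66 × 80 = 52.8 now. The author offers 52.8 and keeps 80 − 52.8 = 27.2.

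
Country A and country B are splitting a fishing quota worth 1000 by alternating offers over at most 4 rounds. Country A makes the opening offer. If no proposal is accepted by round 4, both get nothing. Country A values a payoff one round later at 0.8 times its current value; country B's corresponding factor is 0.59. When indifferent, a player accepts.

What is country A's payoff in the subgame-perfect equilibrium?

603.52

Round 4 (country B proposes): country A will accept anything ≥ 0, so country B offers 0 and keeps 1000.
Round 3 (country A proposes): country B can get 1000 next round, worth 0.59 × 1000 = 590 now. Country A offers 590 and keeps 1000 − 590 = 410.
Round 2 (country B proposes): country A can get 410 next round, worth 0.8 × 410 = 328 now. Country B offers 328 and keeps 1000 − 328 = 672.
Round 1 (country A proposes): country B can get 672 next round, worth 0.59 × 672 = 396.48 now; country A offers that and keeps 603.52.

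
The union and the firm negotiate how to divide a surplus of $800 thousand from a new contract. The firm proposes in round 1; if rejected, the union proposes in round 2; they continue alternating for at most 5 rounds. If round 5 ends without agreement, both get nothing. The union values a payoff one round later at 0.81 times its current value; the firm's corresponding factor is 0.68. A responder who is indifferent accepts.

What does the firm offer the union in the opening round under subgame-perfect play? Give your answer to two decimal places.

321.57

Round 5 (the firm proposes): the union will accept anything ≥ 0, so the firm offers 0 and keeps 800.
Round 4 (the union proposes): the firm can get 800 next round, worth 0.68 × 800 = 544 now, so the union offers 544, keeping 256.
Round 3 (the firm proposes): the union can get 256 next round, worth 0.81 × 256 = 207.36 now, so the firm offers 207.36, keeping 592.64.
Round 2 (the union proposes): the firm can get 592.64 next round, worth 0.68 × 592.64 = 402.9952 now, so the union offers 402.9952, keeping 397.0048.
Round 1 (the firm proposes): the union can get 397.0048 next round, worth 0.81 × 397.0048 = 321.573888 now. The firm offers 321.573888 and keeps 800 − 321.573888 = 478.426112.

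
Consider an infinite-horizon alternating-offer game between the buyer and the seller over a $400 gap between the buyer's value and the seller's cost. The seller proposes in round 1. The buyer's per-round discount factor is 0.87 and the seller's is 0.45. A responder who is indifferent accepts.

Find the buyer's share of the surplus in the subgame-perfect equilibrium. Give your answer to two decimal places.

314.54

Let x be the seller's share when the seller proposes and y be the buyer's share when the buyer proposes.
The buyer accepts iff offered ≥ 0.87·y, so x = 400 − 0.87y. Symmetrically y = 400 − 0.45x.
Substituting: x = 400 − 0.87(400 − 0.45x), giving x(1 − 0.45·0.87) = 400(1 − 0.87).
So x = 400 × 0.13 / 0.6085 ≈ 85.4560, and the buyer receives 400 − x ≈ 314.5440.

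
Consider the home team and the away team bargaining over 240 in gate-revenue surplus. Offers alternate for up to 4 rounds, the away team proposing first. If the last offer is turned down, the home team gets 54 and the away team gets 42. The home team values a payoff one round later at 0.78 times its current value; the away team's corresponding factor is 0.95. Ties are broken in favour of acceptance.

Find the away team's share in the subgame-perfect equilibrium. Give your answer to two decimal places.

116.20

Round 4 (the home team proposes): the away team gets 42 if talks fail, so the home team offers 42 and keeps 198.
Round 3 (the away team proposes): the home team can get 198 next round, worth 0.78 × 198 = 154.44 now. The away team offers 154.44 and keeps 240 − 154.44 = 85.56.
Round 2 (the home team proposes): the away team can get 85.56 next round, worth 0.95 × 85.56 = 81.282 now. The home team offers 81.282 and keeps 240 − 81.282 = 158.718.
Round 1 (the away team proposes): the home team can get 158.718 next round, worth 0.78 × 158.718 = 123.80004 now; the away team offers that and keeps 116.19996.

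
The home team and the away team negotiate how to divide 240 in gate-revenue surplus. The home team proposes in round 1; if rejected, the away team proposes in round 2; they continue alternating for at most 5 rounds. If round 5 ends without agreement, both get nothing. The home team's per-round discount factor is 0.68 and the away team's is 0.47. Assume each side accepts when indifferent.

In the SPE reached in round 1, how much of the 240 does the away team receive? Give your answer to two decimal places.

Round 5 (the home team proposes): the away team will accept anything ≥ 0, so the home team offers 0 and keeps 240.
Round 4 (the away team proposes): the home team can get 240 next round, worth 0.68 × 240 = 163.2 now, so the away team offers 163.2, keeping 76.8.
Round 3 (the home team proposes): the away team can get 76.8 next round, worth 0.47 × 76.8 = 36.096 now, so the home team offers 36.096, keeping 203.904.
Round 2 (the away team proposes): the home team can get 203.904 next round, worth 0.68 × 203.904 = 138.65472 now, so the away team offers 138.65472, keeping 101.34528.
Round 1 (the home team proposes): the away team can get 101.34528 next round, worth 0.47 × 101.34528 = 47.6322816 now. The home team offers 47.6322816 and keeps 240 − 47.6322816 = 192.3677184.

47.63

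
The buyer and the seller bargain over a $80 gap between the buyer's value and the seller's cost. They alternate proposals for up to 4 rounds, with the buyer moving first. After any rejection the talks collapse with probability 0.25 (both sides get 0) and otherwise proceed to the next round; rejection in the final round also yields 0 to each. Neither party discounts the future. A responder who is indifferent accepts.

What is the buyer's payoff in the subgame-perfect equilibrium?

Round 4 (the seller proposes): rejection yields 0 for the buyer; the seller offers 0 and keeps 80.
Round 3 (the buyer proposes): rejecting gives the seller an expected 0.75 × 80 = 60; the buyer offers that and keeps 20.
Round 2 (the seller proposes): rejecting gives the buyer an expected 0.75 × 20 = 15. The seller offers 15 and keeps 80 − 15 = 65.
Round 1 (the buyer proposes): rejecting gives the seller an expected 0.75 × 65 = 48.75; the buyer offers that and keeps 31.25.

31.25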